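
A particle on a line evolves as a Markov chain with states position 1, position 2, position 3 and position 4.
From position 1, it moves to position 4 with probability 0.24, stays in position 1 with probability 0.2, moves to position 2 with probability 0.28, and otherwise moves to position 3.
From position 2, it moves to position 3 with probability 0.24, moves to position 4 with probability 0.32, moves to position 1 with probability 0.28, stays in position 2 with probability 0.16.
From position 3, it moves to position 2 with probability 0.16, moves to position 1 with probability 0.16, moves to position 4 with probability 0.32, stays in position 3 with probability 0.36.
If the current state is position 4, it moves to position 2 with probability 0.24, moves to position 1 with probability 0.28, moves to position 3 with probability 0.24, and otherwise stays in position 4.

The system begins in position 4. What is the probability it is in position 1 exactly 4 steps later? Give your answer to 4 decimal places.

0.2278

Propagate the distribution vector 4 steps from position 4.
After 0 steps: (0.0000, 0.0000, 0.0000, 1.0000)
After 1 step: (0.2800, 0.2400, 0.2400, 0.2400)
After 2 steps: (0.2288, 0.2128, 0.2800, 0.2784)
After 3 steps: (0.2281, 0.2097, 0.2828, 0.2794)
After 4 steps: (0.2278, 0.2097, 0.2831, 0.2794)
P(in position 1 after 4 steps) = 0.2278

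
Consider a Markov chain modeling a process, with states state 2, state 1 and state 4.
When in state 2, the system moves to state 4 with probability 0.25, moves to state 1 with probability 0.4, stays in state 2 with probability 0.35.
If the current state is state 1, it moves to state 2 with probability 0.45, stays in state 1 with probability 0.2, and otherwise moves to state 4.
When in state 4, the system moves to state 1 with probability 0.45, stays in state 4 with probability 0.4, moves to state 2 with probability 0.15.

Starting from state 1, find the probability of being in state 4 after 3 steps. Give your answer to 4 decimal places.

0.3361

Propagate the distribution vector 3 steps from state 1.
After 0 steps: (0.0000, 1.0000, 0.0000)
After 1 step: (0.4500, 0.2000, 0.3500)
After 2 steps: (0.3000, 0.3775, 0.3225)
After 3 steps: (0.3233, 0.3406, 0.3361)
P(in state 4 after 3 steps) = 0.3361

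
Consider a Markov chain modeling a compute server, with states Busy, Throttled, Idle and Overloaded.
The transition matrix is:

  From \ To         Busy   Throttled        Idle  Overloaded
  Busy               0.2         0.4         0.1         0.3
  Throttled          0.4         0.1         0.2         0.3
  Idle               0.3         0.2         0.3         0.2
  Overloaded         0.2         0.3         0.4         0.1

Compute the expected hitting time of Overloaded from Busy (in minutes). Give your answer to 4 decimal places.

Let t(s) be the expected number of minutes to first reach Overloaded from state s, with t(Overloaded) = 0. Conditioning on the first minute:
t(Busy) = 1 + 0.2·t(Busy) + 0.4·t(Throttled) + 0.1·t(Idle)
t(Throttled) = 1 + 0.4·t(Busy) + 0.1·t(Throttled) + 0.2·t(Idle)
t(Idle) = 1 + 0.3·t(Busy) + 0.2·t(Throttled) + 0.3·t(Idle)
Solving: t(Busy) = 3.5216, t(Throttled) = 3.5548, t(Idle) = 3.9535.
Expected minutes from Busy to Overloaded: 3.5216.

3.5216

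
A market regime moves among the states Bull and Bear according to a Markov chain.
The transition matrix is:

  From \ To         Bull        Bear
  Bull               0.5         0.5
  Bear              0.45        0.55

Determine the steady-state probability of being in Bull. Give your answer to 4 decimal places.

Let the stationary distribution be π with π = πP and π_1 + π_2 = 1.
π_1 = 0.5·π_1 + 0.45·π_2
Solving with the normalization constraint gives π = (0.4737, 0.5263).
So the stationary probability of Bull is 0.4737.

0.4737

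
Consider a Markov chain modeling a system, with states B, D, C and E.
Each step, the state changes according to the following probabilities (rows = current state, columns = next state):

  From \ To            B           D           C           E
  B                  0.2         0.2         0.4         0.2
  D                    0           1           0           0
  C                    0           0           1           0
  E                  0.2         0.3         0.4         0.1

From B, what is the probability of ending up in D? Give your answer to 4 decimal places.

Let h(s) be the probability of absorption at D starting from transient state s. Then h(D) = 1 and h(C) = 0. By first-step analysis:
h(B) = 0.2·h(B) + 0.2·1 + 0.4·0 + 0.2·h(E)
h(E) = 0.2·h(B) + 0.3·1 + 0.4·0 + 0.1·h(E)
Solving: h(B) = 0.3529, h(E) = 0.4118.
Starting from B, the probability is 0.3529.

0.3529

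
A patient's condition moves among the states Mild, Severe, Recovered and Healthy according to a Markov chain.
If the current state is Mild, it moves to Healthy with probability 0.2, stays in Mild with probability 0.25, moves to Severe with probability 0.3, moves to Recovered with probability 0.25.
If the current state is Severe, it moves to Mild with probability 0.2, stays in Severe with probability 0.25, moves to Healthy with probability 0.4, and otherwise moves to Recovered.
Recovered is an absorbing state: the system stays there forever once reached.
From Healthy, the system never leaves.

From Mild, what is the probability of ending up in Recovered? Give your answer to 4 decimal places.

0.4627

Let h(s) be the probability of absorption at Recovered starting from transient state s. Then h(Recovered) = 1 and h(Healthy) = 0. By first-step analysis:
h(Mild) = 0.25·h(Mild) + 0.3·h(Severe) + 0.25·1 + 0.2·0
h(Severe) = 0.2·h(Mild) + 0.25·h(Severe) + 0.15·1 + 0.4·0
Solving: h(Mild) = 0.4627, h(Severe) = 0.3234.
Starting from Mild, the probability is 0.4627.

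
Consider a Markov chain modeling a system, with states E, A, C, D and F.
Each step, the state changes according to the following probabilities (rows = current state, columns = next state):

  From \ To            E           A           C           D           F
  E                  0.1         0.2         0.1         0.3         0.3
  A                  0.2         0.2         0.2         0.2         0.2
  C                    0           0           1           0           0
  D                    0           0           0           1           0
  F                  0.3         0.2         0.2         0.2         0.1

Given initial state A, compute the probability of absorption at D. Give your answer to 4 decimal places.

0.5500

Let h(s) be the probability of absorption at D starting from transient state s. Then h(D) = 1 and h(C) = 0. By first-step analysis:
h(E) = 0.1·h(E) + 0.2·h(A) + 0.1·0 + 0.3·1 + 0.3·h(F)
h(A) = 0.2·h(E) + 0.2·h(A) + 0.2·0 + 0.2·1 + 0.2·h(F)
h(F) = 0.3·h(E) + 0.2·h(A) + 0.2·0 + 0.2·1 + 0.1·h(F)
Solving: h(E) = 0.6417, h(A) = 0.5500, h(F) = 0.5583.
Starting from A, the probability is 0.5500.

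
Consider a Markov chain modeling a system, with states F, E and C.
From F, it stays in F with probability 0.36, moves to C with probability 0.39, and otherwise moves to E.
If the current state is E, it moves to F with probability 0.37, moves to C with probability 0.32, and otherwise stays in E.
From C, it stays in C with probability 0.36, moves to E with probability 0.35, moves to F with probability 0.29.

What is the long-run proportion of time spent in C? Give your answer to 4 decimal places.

0.3580

Let the stationary distribution be π with π = πP and π_1 + π_2 + π_3 = 1.
π_1 = 0.36·π_1 + 0.37·π_2 + 0.29·π_3
π_2 = 0.25·π_1 + 0.31·π_2 + 0.35·π_3
Solving with the normalization constraint gives π = (0.3380, 0.3040, 0.3580).
So the stationary probability of C is 0.3580.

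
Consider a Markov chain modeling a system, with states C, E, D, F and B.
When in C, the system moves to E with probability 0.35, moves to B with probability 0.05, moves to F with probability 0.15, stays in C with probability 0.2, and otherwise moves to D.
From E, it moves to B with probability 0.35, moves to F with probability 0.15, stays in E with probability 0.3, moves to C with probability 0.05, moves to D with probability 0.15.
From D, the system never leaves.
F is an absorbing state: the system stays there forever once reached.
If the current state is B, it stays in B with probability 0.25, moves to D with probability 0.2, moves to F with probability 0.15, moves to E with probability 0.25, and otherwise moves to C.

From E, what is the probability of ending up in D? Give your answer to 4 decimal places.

0.5370

Let h(s) be the probability of absorption at D starting from transient state s. Then h(D) = 1 and h(F) = 0. By first-step analysis:
h(C) = 0.2·h(C) + 0.35·h(E) + 0.25·1 + 0.15·0 + 0.05·h(B)
h(E) = 0.05·h(C) + 0.3·h(E) + 0.15·1 + 0.15·0 + 0.35·h(B)
h(B) = 0.15·h(C) + 0.25·h(E) + 0.2·1 + 0.15·0 + 0.25·h(B)
Solving: h(C) = 0.5826, h(E) = 0.5370, h(B) = 0.5622.
Starting from E, the probability is 0.5370.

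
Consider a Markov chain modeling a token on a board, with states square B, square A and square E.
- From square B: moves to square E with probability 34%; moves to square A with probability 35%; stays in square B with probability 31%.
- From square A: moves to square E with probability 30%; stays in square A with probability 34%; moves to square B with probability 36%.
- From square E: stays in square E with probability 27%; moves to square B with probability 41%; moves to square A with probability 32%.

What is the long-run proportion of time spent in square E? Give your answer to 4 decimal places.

0.3051

Let the stationary distribution be π with π = πP and π_1 + π_2 + π_3 = 1.
π_1 = 0.31·π_1 + 0.36·π_2 + 0.41·π_3
π_2 = 0.35·π_1 + 0.34·π_2 + 0.32·π_3
Solving with the normalization constraint gives π = (0.3574, 0.3375, 0.3051).
So the stationary probability of square E is 0.3051.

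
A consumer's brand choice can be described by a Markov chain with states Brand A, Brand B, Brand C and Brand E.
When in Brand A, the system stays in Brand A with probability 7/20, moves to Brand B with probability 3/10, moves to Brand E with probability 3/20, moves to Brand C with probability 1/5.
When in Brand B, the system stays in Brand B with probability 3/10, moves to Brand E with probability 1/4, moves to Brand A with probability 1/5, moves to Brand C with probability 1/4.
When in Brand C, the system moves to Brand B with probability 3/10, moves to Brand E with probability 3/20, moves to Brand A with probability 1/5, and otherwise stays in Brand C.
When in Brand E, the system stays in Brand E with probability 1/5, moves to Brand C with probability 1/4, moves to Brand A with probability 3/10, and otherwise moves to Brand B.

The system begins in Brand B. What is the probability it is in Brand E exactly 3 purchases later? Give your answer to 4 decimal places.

Propagate the distribution vector 3 purchases from Brand B.
After 0 purchases: (0.0000, 1.0000, 0.0000, 0.0000)
After 1 purchase: (0.2000, 0.3000, 0.2500, 0.2500)
After 2 purchases: (0.2550, 0.2875, 0.2650, 0.1925)
After 3 purchases: (0.2575, 0.2904, 0.2638, 0.1884)
P(in Brand E after 3 purchases) = 0.1884

0.1884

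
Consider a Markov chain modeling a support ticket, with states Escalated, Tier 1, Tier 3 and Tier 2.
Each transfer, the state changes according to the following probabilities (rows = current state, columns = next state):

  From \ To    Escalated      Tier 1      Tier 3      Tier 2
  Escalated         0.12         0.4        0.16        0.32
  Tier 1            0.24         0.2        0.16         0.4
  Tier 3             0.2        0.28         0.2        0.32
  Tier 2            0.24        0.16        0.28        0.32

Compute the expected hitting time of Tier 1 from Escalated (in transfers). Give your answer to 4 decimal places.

3.3512

Let t(s) be the expected number of transfers to first reach Tier 1 from state s, with t(Tier 1) = 0. Conditioning on the first transfer:
t(Escalated) = 1 + 0.12·t(Escalated) + 0.16·t(Tier 3) + 0.32·t(Tier 2)
t(Tier 3) = 1 + 0.2·t(Escalated) + 0.2·t(Tier 3) + 0.32·t(Tier 2)
t(Tier 2) = 1 + 0.24·t(Escalated) + 0.28·t(Tier 3) + 0.32·t(Tier 2)
Solving: t(Escalated) = 3.3512, t(Tier 3) = 3.7701, t(Tier 2) = 4.2058.
Expected transfers from Escalated to Tier 1: 3.3512.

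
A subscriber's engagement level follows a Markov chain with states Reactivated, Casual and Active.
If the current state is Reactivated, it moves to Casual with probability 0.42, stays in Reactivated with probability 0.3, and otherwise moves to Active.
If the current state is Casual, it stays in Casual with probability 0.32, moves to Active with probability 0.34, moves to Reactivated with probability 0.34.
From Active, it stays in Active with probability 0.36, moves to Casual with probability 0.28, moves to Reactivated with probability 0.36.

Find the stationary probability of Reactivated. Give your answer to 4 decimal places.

Let the stationary distribution be π with π = πP and π_1 + π_2 + π_3 = 1.
π_1 = 0.3·π_1 + 0.34·π_2 + 0.36·π_3
π_2 = 0.42·π_1 + 0.32·π_2 + 0.28·π_3
Solving with the normalization constraint gives π = (0.3332, 0.3403, 0.3265).
So the stationary probability of Reactivated is 0.3332.

0.3332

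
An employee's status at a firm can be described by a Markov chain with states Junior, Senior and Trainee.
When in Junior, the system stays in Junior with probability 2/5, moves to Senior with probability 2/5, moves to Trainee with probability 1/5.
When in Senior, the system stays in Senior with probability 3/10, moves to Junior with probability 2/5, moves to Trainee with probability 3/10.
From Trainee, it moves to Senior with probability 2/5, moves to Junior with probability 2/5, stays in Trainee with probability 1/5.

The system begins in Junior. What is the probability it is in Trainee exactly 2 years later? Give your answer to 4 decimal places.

Sum over the intermediate state after 1 year:
P = P(Junior→Junior)·P(Junior→Trainee) + P(Junior→Senior)·P(Senior→Trainee) + P(Junior→Trainee)·P(Trainee→Trainee)
  = 0.4×0.2 + 0.4×0.3 + 0.2×0.2
  = 0.0800 + 0.1200 + 0.0400 = 0.2400

0.2400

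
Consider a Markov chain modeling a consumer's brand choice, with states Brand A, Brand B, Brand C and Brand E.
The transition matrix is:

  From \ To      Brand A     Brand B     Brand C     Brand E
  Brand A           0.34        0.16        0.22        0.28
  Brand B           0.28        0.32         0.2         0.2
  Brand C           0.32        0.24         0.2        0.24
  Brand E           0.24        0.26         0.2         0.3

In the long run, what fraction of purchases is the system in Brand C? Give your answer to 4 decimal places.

Let the stationary distribution be π with π = πP and π_1 + π_2 + π_3 + π_4 = 1.
π_1 = 0.34·π_1 + 0.28·π_2 + 0.32·π_3 + 0.24·π_4
π_2 = 0.16·π_1 + 0.32·π_2 + 0.24·π_3 + 0.26·π_4
π_3 = 0.22·π_1 + 0.2·π_2 + 0.2·π_3 + 0.2·π_4
Solving with the normalization constraint gives π = (0.2957, 0.2408, 0.2059, 0.2577).
So the stationary probability of Brand C is 0.2059.

0.2059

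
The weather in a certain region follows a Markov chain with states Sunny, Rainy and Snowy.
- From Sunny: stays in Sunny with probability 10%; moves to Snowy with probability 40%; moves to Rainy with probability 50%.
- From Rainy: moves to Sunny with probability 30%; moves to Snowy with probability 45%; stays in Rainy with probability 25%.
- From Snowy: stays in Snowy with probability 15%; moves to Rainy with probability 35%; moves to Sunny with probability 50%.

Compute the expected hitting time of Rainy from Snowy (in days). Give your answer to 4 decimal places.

Let t(s) be the expected number of days to first reach Rainy from state s, with t(Rainy) = 0. Conditioning on the first day:
t(Sunny) = 1 + 0.1·t(Sunny) + 0.4·t(Snowy)
t(Snowy) = 1 + 0.5·t(Sunny) + 0.15·t(Snowy)
Solving: t(Sunny) = 2.2124, t(Snowy) = 2.4779.
Expected days from Snowy to Rainy: 2.4779.

2.4779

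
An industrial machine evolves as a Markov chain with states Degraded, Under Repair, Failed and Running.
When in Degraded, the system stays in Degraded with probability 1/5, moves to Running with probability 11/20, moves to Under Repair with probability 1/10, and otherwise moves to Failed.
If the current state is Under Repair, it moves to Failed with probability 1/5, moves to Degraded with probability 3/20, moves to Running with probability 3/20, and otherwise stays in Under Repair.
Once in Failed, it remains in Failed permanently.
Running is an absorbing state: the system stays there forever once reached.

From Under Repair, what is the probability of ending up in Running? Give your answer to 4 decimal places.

0.5260

Let h(s) be the probability of absorption at Running starting from transient state s. Then h(Running) = 1 and h(Failed) = 0. By first-step analysis:
h(Degraded) = 0.2·h(Degraded) + 0.1·h(Under Repair) + 0.15·0 + 0.55·1
h(Under Repair) = 0.15·h(Degraded) + 0.5·h(Under Repair) + 0.2·0 + 0.15·1
Solving: h(Degraded) = 0.7532, h(Under Repair) = 0.5260.
Starting from Under Repair, the probability is 0.5260.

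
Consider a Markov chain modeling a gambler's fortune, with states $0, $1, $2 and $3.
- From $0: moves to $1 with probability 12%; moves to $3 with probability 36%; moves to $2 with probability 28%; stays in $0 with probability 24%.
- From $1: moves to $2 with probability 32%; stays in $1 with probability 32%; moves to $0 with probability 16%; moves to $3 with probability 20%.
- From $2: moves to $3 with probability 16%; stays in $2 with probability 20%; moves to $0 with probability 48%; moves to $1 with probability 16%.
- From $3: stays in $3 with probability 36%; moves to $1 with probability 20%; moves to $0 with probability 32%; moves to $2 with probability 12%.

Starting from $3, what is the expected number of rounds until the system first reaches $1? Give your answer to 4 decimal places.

Let t(s) be the expected number of rounds to first reach $1 from state s, with t($1) = 0. Conditioning on the first round:
t($0) = 1 + 0.24·t($0) + 0.28·t($2) + 0.36·t($3)
t($2) = 1 + 0.48·t($0) + 0.2·t($2) + 0.16·t($3)
t($3) = 1 + 0.32·t($0) + 0.12·t($2) + 0.36·t($3)
Solving: t($0) = 6.4980, t($2) = 6.3492, t($3) = 6.0020.
Expected rounds from $3 to $1: 6.0020.

6.0020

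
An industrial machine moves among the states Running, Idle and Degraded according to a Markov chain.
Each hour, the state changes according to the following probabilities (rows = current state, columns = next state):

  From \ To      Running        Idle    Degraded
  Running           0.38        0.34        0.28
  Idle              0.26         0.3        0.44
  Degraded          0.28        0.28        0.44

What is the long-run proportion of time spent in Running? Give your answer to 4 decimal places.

0.3043

Let the stationary distribution be π with π = πP and π_1 + π_2 + π_3 = 1.
π_1 = 0.38·π_1 + 0.26·π_2 + 0.28·π_3
π_2 = 0.34·π_1 + 0.3·π_2 + 0.28·π_3
Solving with the normalization constraint gives π = (0.3043, 0.3043, 0.3913).
So the stationary probability of Running is 0.3043.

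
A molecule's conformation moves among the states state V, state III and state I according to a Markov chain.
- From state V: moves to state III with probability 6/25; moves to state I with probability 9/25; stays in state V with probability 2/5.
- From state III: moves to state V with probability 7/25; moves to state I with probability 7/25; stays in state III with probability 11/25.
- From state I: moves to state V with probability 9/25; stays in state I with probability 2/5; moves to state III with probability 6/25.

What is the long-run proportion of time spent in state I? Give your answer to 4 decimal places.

0.3500

Let the stationary distribution be π with π = πP and π_1 + π_2 + π_3 = 1.
π_1 = 0.4·π_1 + 0.28·π_2 + 0.36·π_3
π_2 = 0.24·π_1 + 0.44·π_2 + 0.24·π_3
Solving with the normalization constraint gives π = (0.3500, 0.3000, 0.3500).
So the stationary probability of state I is 0.3500.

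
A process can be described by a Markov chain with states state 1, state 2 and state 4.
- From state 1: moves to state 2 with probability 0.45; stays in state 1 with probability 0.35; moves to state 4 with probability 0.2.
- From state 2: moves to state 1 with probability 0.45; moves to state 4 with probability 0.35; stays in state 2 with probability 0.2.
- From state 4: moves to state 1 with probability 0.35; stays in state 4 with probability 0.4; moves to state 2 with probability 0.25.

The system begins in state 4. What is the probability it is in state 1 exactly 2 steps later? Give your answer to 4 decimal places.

Sum over the intermediate state after 1 step:
P = P(state 4→state 1)·P(state 1→state 1) + P(state 4→state 2)·P(state 2→state 1) + P(state 4→state 4)·P(state 4→state 1)
  = 0.35×0.35 + 0.25×0.45 + 0.4×0.35
  = 0.1225 + 0.1125 + 0.1400 = 0.3750

0.3750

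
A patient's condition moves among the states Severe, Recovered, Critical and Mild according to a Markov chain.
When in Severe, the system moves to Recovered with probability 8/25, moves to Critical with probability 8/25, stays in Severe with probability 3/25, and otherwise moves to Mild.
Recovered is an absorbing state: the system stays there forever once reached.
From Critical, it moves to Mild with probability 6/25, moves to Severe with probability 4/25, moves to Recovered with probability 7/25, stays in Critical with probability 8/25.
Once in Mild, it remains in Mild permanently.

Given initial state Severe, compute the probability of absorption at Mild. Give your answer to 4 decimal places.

0.4386

Let h(s) be the probability of absorption at Mild starting from transient state s. Then h(Mild) = 1 and h(Recovered) = 0. By first-step analysis:
h(Severe) = 0.12·h(Severe) + 0.32·0 + 0.32·h(Critical) + 0.24·1
h(Critical) = 0.16·h(Severe) + 0.28·0 + 0.32·h(Critical) + 0.24·1
Solving: h(Severe) = 0.4386, h(Critical) = 0.4561.
Starting from Severe, the probability is 0.4386.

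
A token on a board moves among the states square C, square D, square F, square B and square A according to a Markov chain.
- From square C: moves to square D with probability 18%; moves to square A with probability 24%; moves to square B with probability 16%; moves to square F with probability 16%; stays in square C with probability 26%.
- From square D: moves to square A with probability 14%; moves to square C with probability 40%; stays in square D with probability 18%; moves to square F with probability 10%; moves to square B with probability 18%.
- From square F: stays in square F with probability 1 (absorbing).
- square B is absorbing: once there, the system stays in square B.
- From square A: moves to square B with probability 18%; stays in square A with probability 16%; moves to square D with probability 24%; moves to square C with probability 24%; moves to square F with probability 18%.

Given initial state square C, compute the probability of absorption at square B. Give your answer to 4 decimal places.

0.5240

Let h(s) be the probability of absorption at square B starting from transient state s. Then h(square B) = 1 and h(square F) = 0. By first-step analysis:
h(square C) = 0.26·h(square C) + 0.18·h(square D) + 0.16·0 + 0.16·1 + 0.24·h(square A)
h(square D) = 0.4·h(square C) + 0.18·h(square D) + 0.1·0 + 0.18·1 + 0.14·h(square A)
h(square A) = 0.24·h(square C) + 0.24·h(square D) + 0.18·0 + 0.18·1 + 0.16·h(square A)
Solving: h(square C) = 0.5240, h(square D) = 0.5648, h(square A) = 0.5254.
Starting from square C, the probability is 0.5240.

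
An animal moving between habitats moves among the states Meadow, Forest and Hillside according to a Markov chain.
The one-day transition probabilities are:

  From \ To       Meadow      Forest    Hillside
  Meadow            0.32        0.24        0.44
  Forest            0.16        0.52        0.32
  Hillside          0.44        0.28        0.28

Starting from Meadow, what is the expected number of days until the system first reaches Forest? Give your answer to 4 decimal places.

Let t(s) be the expected number of days to first reach Forest from state s, with t(Forest) = 0. Conditioning on the first day:
t(Meadow) = 1 + 0.32·t(Meadow) + 0.44·t(Hillside)
t(Hillside) = 1 + 0.44·t(Meadow) + 0.28·t(Hillside)
Solving: t(Meadow) = 3.9189, t(Hillside) = 3.7838.
Expected days from Meadow to Forest: 3.9189.

3.9189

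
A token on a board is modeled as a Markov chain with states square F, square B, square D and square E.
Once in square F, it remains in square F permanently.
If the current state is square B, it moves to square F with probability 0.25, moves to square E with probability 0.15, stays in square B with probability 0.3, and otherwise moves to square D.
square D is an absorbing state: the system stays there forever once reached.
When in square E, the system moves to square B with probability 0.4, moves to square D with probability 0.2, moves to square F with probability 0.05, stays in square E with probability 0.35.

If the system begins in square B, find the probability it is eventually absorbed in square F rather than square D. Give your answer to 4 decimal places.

0.4304

Let h(s) be the probability of absorption at square F starting from transient state s. Then h(square F) = 1 and h(square D) = 0. By first-step analysis:
h(square B) = 0.25·1 + 0.3·h(square B) + 0.3·0 + 0.15·h(square E)
h(square E) = 0.05·1 + 0.4·h(square B) + 0.2·0 + 0.35·h(square E)
Solving: h(square B) = 0.4304, h(square E) = 0.3418.
Starting from square B, the probability is 0.4304.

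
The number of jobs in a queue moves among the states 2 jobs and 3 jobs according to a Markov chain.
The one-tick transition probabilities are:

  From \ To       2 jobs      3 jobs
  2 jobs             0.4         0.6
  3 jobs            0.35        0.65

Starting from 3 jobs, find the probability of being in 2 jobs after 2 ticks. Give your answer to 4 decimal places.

Sum over the intermediate state after 1 tick:
P = P(3 jobs→2 jobs)·P(2 jobs→2 jobs) + P(3 jobs→3 jobs)·P(3 jobs→2 jobs)
  = 0.35×0.4 + 0.65×0.35
  = 0.1400 + 0.2275 = 0.3675

0.3675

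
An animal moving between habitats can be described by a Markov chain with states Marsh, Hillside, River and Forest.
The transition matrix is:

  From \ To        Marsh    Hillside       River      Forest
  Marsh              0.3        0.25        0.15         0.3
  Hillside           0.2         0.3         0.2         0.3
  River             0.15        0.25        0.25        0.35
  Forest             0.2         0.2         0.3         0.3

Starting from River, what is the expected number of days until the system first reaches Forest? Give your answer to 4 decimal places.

Let t(s) be the expected number of days to first reach Forest from state s, with t(Forest) = 0. Conditioning on the first day:
t(Marsh) = 1 + 0.3·t(Marsh) + 0.25·t(Hillside) + 0.15·t(River)
t(Hillside) = 1 + 0.2·t(Marsh) + 0.3·t(Hillside) + 0.2·t(River)
t(River) = 1 + 0.15·t(Marsh) + 0.25·t(Hillside) + 0.25·t(River)
Solving: t(Marsh) = 3.2356, t(Hillside) = 3.2261, t(River) = 3.0558.
Expected days from River to Forest: 3.0558.

3.0558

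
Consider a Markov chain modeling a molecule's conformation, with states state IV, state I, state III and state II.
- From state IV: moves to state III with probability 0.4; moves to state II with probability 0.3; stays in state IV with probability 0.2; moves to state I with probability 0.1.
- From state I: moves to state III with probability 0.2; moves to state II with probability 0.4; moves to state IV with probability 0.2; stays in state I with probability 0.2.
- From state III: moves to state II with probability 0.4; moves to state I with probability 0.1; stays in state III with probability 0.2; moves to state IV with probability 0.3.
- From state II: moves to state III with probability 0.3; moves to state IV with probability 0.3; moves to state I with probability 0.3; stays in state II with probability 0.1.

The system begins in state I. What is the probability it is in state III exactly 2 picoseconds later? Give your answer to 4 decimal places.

Propagate the distribution vector 2 picoseconds from state I.
After 0 picoseconds: (0.0000, 1.0000, 0.0000, 0.0000)
After 1 picosecond: (0.2000, 0.2000, 0.2000, 0.4000)
After 2 picoseconds: (0.2600, 0.2000, 0.2800, 0.2600)
P(in state III after 2 picoseconds) = 0.2800

0.2800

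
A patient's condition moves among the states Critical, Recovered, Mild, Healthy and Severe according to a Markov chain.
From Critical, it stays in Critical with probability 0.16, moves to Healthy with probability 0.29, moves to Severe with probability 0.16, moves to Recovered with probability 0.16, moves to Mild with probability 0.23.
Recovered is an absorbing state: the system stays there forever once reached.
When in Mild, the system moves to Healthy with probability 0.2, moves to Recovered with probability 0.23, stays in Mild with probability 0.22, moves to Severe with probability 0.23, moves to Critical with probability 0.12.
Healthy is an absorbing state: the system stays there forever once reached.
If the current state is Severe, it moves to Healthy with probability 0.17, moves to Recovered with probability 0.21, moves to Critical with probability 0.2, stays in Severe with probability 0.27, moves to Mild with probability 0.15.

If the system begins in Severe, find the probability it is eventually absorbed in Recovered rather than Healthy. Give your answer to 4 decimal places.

Let h(s) be the probability of absorption at Recovered starting from transient state s. Then h(Recovered) = 1 and h(Healthy) = 0. By first-step analysis:
h(Critical) = 0.16·h(Critical) + 0.16·1 + 0.23·h(Mild) + 0.29·0 + 0.16·h(Severe)
h(Mild) = 0.12·h(Critical) + 0.23·1 + 0.22·h(Mild) + 0.2·0 + 0.23·h(Severe)
h(Severe) = 0.2·h(Critical) + 0.21·1 + 0.15·h(Mild) + 0.17·0 + 0.27·h(Severe)
Solving: h(Critical) = 0.4275, h(Mild) = 0.5110, h(Severe) = 0.5098.
Starting from Severe, the probability is 0.5098.

0.5098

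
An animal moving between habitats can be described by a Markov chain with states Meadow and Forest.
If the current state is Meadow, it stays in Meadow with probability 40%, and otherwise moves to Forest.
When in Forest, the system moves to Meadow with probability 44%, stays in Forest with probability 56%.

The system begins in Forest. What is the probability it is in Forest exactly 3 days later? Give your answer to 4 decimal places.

0.5769

Propagate the distribution vector 3 days from Forest.
After 0 days: (0.0000, 1.0000)
After 1 day: (0.4400, 0.5600)
After 2 days: (0.4224, 0.5776)
After 3 days: (0.4231, 0.5769)
P(in Forest after 3 days) = 0.5769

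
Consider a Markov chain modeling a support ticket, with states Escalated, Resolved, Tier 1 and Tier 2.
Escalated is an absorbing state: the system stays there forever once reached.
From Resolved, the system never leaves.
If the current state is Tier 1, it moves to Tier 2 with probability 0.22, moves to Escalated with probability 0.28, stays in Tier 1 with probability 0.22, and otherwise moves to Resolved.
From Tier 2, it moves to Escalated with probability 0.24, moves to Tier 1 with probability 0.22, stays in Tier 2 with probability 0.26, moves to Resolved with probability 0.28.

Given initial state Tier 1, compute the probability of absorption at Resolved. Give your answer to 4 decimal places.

0.5083

Let h(s) be the probability of absorption at Resolved starting from transient state s. Then h(Resolved) = 1 and h(Escalated) = 0. By first-step analysis:
h(Tier 1) = 0.28·0 + 0.28·1 + 0.22·h(Tier 1) + 0.22·h(Tier 2)
h(Tier 2) = 0.24·0 + 0.28·1 + 0.22·h(Tier 1) + 0.26·h(Tier 2)
Solving: h(Tier 1) = 0.5083, h(Tier 2) = 0.5295.
Starting from Tier 1, the probability is 0.5083.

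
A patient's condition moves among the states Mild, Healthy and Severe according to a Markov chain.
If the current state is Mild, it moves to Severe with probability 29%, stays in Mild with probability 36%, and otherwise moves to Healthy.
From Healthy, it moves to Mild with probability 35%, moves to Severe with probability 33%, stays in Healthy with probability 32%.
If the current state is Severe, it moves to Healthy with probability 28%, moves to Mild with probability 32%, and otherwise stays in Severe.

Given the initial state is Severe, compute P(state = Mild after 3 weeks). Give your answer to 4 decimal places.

0.3431

Propagate the distribution vector 3 weeks from Severe.
After 0 weeks: (0.0000, 0.0000, 1.0000)
After 1 week: (0.3200, 0.2800, 0.4000)
After 2 weeks: (0.3412, 0.3136, 0.3452)
After 3 weeks: (0.3431, 0.3164, 0.3405)
P(in Mild after 3 weeks) = 0.3431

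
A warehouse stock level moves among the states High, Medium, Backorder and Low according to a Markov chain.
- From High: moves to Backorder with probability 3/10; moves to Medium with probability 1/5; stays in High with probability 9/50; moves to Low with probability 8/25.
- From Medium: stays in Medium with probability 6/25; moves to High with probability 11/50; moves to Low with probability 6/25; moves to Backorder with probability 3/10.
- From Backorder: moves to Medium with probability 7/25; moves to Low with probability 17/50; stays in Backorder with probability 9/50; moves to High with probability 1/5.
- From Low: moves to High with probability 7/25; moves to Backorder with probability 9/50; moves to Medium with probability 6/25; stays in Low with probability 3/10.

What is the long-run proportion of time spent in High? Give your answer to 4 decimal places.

Let the stationary distribution be π with π = πP and π_1 + π_2 + π_3 + π_4 = 1.
π_1 = 0.18·π_1 + 0.22·π_2 + 0.2·π_3 + 0.28·π_4
π_2 = 0.2·π_1 + 0.24·π_2 + 0.28·π_3 + 0.24·π_4
π_3 = 0.3·π_1 + 0.3·π_2 + 0.18·π_3 + 0.18·π_4
Solving with the normalization constraint gives π = (0.2243, 0.2405, 0.2358, 0.2995).
So the stationary probability of High is 0.2243.

0.2243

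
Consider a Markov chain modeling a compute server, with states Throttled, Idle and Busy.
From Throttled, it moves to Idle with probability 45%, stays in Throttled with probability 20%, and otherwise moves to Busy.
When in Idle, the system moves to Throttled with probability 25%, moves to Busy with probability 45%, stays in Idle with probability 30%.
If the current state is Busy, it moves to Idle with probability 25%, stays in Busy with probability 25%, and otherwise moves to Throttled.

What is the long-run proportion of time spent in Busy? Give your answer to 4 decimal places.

Let the stationary distribution be π with π = πP and π_1 + π_2 + π_3 = 1.
π_1 = 0.2·π_1 + 0.25·π_2 + 0.5·π_3
π_2 = 0.45·π_1 + 0.3·π_2 + 0.25·π_3
Solving with the normalization constraint gives π = (0.3210, 0.3307, 0.3482).
So the stationary probability of Busy is 0.3482.

0.3482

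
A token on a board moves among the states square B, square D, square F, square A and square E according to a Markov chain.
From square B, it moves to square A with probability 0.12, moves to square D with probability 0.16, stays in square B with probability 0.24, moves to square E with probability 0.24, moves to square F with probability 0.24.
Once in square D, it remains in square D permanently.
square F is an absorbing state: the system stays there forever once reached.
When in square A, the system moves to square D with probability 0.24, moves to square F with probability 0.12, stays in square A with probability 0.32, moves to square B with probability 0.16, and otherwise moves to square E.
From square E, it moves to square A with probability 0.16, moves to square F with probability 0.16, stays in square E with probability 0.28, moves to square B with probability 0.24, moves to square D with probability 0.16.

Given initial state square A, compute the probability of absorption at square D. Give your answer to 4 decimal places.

Let h(s) be the probability of absorption at square D starting from transient state s. Then h(square D) = 1 and h(square F) = 0. By first-step analysis:
h(square B) = 0.24·h(square B) + 0.16·1 + 0.24·0 + 0.12·h(square A) + 0.24·h(square E)
h(square A) = 0.16·h(square B) + 0.24·1 + 0.12·0 + 0.32·h(square A) + 0.16·h(square E)
h(square E) = 0.24·h(square B) + 0.16·1 + 0.16·0 + 0.16·h(square A) + 0.28·h(square E)
Solving: h(square B) = 0.4617, h(square A) = 0.5804, h(square E) = 0.5051.
Starting from square A, the probability is 0.5804.

0.5804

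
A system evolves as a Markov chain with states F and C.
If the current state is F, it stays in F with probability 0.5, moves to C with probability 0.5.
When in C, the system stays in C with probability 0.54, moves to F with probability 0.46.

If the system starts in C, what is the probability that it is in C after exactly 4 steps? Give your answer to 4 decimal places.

Propagate the distribution vector 4 steps from C.
After 0 steps: (0.0000, 1.0000)
After 1 step: (0.4600, 0.5400)
After 2 steps: (0.4784, 0.5216)
After 3 steps: (0.4791, 0.5209)
After 4 steps: (0.4792, 0.5208)
P(in C after 4 steps) = 0.5208

0.5208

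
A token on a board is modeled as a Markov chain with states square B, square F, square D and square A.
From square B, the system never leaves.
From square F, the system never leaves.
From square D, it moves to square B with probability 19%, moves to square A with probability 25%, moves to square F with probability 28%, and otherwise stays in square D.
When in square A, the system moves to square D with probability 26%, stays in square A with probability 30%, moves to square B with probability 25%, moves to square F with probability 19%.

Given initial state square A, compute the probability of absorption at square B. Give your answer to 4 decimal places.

0.5226

Let h(s) be the probability of absorption at square B starting from transient state s. Then h(square B) = 1 and h(square F) = 0. By first-step analysis:
h(square D) = 0.19·1 + 0.28·0 + 0.28·h(square D) + 0.25·h(square A)
h(square A) = 0.25·1 + 0.19·0 + 0.26·h(square D) + 0.3·h(square A)
Solving: h(square D) = 0.4453, h(square A) = 0.5226.
Starting from square A, the probability is 0.5226.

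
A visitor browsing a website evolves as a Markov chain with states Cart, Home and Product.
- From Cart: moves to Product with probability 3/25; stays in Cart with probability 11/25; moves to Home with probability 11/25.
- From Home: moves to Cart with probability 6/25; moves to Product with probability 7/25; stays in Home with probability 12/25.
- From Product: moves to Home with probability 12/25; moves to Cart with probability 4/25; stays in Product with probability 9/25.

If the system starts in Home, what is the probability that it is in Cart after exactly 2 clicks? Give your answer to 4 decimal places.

Sum over the intermediate state after 1 click:
P = P(Home→Cart)·P(Cart→Cart) + P(Home→Home)·P(Home→Cart) + P(Home→Product)·P(Product→Cart)
  = 0.24×0.44 + 0.48×0.24 + 0.28×0.16
  = 0.1056 + 0.1152 + 0.0448 = 0.2656

0.2656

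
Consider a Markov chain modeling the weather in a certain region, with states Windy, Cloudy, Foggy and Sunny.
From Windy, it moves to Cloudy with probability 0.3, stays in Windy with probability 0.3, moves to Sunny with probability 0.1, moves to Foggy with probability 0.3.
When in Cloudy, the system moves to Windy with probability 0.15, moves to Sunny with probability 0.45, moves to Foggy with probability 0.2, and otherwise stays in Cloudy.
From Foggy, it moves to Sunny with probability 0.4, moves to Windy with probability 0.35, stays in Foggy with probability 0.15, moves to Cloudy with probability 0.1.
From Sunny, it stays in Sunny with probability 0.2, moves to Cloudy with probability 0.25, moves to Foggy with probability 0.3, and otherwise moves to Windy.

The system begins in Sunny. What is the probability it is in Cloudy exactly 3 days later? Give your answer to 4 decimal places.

Propagate the distribution vector 3 days from Sunny.
After 0 days: (0.0000, 0.0000, 0.0000, 1.0000)
After 1 day: (0.2500, 0.2500, 0.3000, 0.2000)
After 2 days: (0.2675, 0.2050, 0.2300, 0.2975)
After 3 days: (0.2659, 0.2186, 0.2450, 0.2705)
P(in Cloudy after 3 days) = 0.2186

0.2186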